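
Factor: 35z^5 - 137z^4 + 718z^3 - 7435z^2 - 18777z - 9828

Among the possible rational roots, z = 7 is a root, so (z - 7) is a factor; dividing leaves 35z^4 + 108z^3 + 1474z^2 + 2883z + 1404.
Continuing, z = -9/7 is a root, so (7z + 9) divides it; the quotient is 5z^3 + 9z^2 + 199z + 156.
Continuing, z = -4/5 is a root, giving the factor (5z + 4) and quotient z^2 + z + 39.
The quadratic z^2 + z + 39 has discriminant -155 < 0 and is irreducible over ℤ.

(5z + 4)(7z + 9)(z - 7)(z^2 + z + 39)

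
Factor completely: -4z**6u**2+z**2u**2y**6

Every term has a factor of z**2u**2; factoring it out leaves -4z**4+y**6.
Recognize a difference of squares with the parts y**3 and 2z**2.

-u**2z**2(2z**2-y**3)(2z**2+y**3)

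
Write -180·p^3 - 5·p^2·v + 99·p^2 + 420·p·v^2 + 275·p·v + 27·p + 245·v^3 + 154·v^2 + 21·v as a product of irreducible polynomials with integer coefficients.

Group: 4·p·(-45·p^2 - 80·p·v - 9·p - 35·v^2 - 7·v) + (-7·v - 3)·(-45·p^2 - 80·p·v - 9·p - 35·v^2 - 7·v); both groups contain (-45·p^2 - 80·p·v - 9·p - 35·v^2 - 7·v), so (4·p - 7·v - 3) is a factor with cofactor -45·p^2 - 80·p·v - 9·p - 35·v^2 - 7·v.
The cofactor groups again: -45·p^2 - 80·p·v - 9·p - 35·v^2 - 7·v = -5·p·(9·p + 7·v) + (-5·v - 1)·(9·p + 7·v); both groups contain (9·p + 7·v), giving -(5·p + 5·v + 1)·(9·p + 7·v).

-(4·p - 7·v - 3)·(5·p + 5·v + 1)·(9·p + 7·v)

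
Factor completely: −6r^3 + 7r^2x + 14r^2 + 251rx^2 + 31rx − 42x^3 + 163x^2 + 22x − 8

−(6r − x + 4)(r + 6x − 1)(r − 7x − 2)

Group: r(−6r^2 − 35rx + 2r + 6x^2 − 25x + 4) + (−7x − 2)(−6r^2 − 35rx + 2r + 6x^2 − 25x + 4); both groups contain (−6r^2 − 35rx + 2r + 6x^2 − 25x + 4), so (r − 7x − 2) is a factor with cofactor −6r^2 − 35rx + 2r + 6x^2 − 25x + 4.
The cofactor groups again: −6r^2 − 35rx + 2r + 6x^2 − 25x + 4 = −6r(r + 6x − 1) + (x − 4)(r + 6x − 1); both groups contain (r + 6x − 1), giving −(6r − x + 4)(r + 6x − 1).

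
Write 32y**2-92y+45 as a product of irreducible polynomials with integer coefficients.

Need a pair with product 32·45 = 1440 and sum -92: that's -20 and -72.
Split the middle term: 32y**2-20y - 72y+45 = 4y(8y-5) - 9(8y-5).

(4y-9)(8y-5)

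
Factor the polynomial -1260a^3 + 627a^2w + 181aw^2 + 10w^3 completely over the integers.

-(12a + w)(15a + 2w)(7a - 5w)

Group: 7a(-180a^2 - 39aw - 2w^2) - 5w(-180a^2 - 39aw - 2w^2); both groups contain (-180a^2 - 39aw - 2w^2), so (7a - 5w) is a factor with cofactor -180a^2 - 39aw - 2w^2.
The cofactor groups again: -180a^2 - 39aw - 2w^2 = -12a(15a + 2w) - w(15a + 2w); both groups contain (15a + 2w), giving -(12a + w)(15a + 2w).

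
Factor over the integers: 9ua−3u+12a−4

Group as (9ua−3u) + (12a−4) = 3u(3a−1) + 4(3a−1).
Both groups share the factor (3a−1).

(3a−1)(3u+4)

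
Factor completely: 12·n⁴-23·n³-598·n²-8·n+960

Among the possible rational roots, n = -4/3 is a root, giving the factor (3·n+4) and quotient 4·n³-13·n²-182·n+240.
Next, n = -6 is a root, so (n+6) divides it; the quotient is 4·n²-37·n+40.
The remaining quadratic factors as (n-8)(4·n-5).

(3·n+4)·(4·n-5)·(n+6)·(n-8)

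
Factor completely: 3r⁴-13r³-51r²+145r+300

Among the possible rational roots, r = -5/3 is a root, so (3r+5) divides it; the quotient is r³-6r²-7r+60.
Then r = -3 is a root, so (r+3) is a factor; dividing leaves r²-9r+20.
The remaining quadratic factors as (r-5)(r-4).

(3r+5)(r+3)(r-4)(r-5)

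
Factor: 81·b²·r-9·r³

Pull out the common factor 9·r; 9·b²-r² is a difference of squares.

9·r·(3·b+r)·(3·b-r)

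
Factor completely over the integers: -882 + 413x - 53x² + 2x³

Testing divisors of the constant over divisors of the leading coefficient, x = 7/2 is a root, so (2x - 7) divides it; the quotient is x² - 23x + 126.
The remaining quadratic factors as (x - 9)(x - 14).

(2x - 7)(x - 14)(x - 9)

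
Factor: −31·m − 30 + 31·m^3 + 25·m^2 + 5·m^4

(5·m + 6)·(m + 1)·(m + 5)·(m − 1)

By the rational root theorem, m = 1 is a root, so (m − 1) is a factor; dividing leaves 5·m^3 + 36·m^2 + 61·m + 30.
Continuing, m = −6/5 is a root, giving the factor (5·m + 6) and quotient m^2 + 6·m + 5.
The remaining quadratic factors as (m + 1)(m + 5).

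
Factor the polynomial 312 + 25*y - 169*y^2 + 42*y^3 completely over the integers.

Trying the rational-root candidates, y = 3 is a root, giving the factor (y - 3) and quotient 42*y^2 - 43*y - 104.
The remaining quadratic factors as (6*y - 13)(7*y + 8).

(6*y - 13)*(7*y + 8)*(y - 3)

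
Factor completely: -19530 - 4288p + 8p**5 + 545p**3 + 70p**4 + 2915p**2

Among the possible rational roots, p = -9/4 is a root, giving the factor (4p + 9) and quotient 2p**4 + 13p**3 + 107p**2 + 488p - 2170.
Continuing, p = -7 is a root, so (p + 7) is a factor; dividing leaves 2p**3 - p**2 + 114p - 310.
Next, p = 5/2 is a root, so (2p - 5) divides it; the quotient is p**2 + 2p + 62.
The quadratic p**2 + 2p + 62 has discriminant -244 < 0 and is irreducible over ℤ.

(2p - 5)(4p + 9)(p + 7)(p**2 + 2p + 62)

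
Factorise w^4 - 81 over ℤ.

Difference of squares twice: with A = w and B = 3, A⁴ − B⁴ = (A² − B²)(A² + B²), and A² − B² factors again.

(w + 3)(w - 3)(w^2 + 9)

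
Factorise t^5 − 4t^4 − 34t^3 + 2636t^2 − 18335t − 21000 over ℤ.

Trying the rational-root candidates, t = −15 is a root, so (t + 15) divides it; the quotient is t^4 − 19t^3 + 251t^2 − 1129t − 1400.
Then t = 8 is a root, so (t − 8) divides it; the quotient is t^3 − 11t^2 + 163t + 175.
Next, t = −1 is a root, so (t + 1) is a factor; dividing leaves t^2 − 12t + 175.
The quadratic t^2 − 12t + 175 has discriminant −556 < 0 and is irreducible over ℤ.

(t + 1)(t + 15)(t − 8)(t^2 − 12t + 175)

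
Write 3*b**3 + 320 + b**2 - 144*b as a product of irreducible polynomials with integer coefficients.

(3*b - 8)*(b + 8)*(b - 5)

By the rational root theorem, b = -8 is a root, so (b + 8) is a factor; dividing leaves 3*b**2 - 23*b + 40.
The remaining quadratic factors as (3*b - 8)(b - 5).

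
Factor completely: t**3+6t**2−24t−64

Trying the rational-root candidates, t = −8 is a root, giving the factor (t+8) and quotient t**2−2t−8.
The remaining quadratic factors as (t−4)(t+2).

(t+2)(t+8)(t−4)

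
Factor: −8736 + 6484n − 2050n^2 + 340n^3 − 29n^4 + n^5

By the rational root theorem, n = 8 is a root, giving the factor (n − 8) and quotient n^4 − 21n^3 + 172n^2 − 674n + 1092.
Continuing, n = 6 is a root, giving the factor (n − 6) and quotient n^3 − 15n^2 + 82n − 182.
Next, n = 7 is a root, so (n − 7) divides it; the quotient is n^2 − 8n + 26.
The quadratic n^2 − 8n + 26 has discriminant −40 < 0 and is irreducible over ℤ.

(n − 6)(n − 7)(n − 8)(n^2 − 8n + 26)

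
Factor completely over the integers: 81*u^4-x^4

Write as (9*u^2)² − (x^2)², then factor 9*u^2-x^2 once more.

(3*u+x)*(3*u-x)*(9*u^2+x^2)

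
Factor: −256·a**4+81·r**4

(3·r−4·a)·(3·r+4·a)·(9·r**2+16·a**2)

Difference of squares twice: with A = 3·r and B = 4·a, A⁴ − B⁴ = (A² − B²)(A² + B²), and A² − B² factors again.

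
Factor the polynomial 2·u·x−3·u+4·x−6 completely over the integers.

Group as (2·u·x−3·u) + (4·x−6) = u·(2·x−3) + 2·(2·x−3).
Both groups share the factor (2·x−3).

(2·x−3)·(u+2)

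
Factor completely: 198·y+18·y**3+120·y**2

Pull out the common factor 6·y, then factor the remaining trinomial.

6·y·(3·y+11)·(y+3)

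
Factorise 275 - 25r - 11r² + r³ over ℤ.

Trying the rational-root candidates, r = 5 is a root, so (r - 5) is a factor; dividing leaves r² - 6r - 55.
The remaining quadratic factors as (r + 5)(r - 11).

(r + 5)(r - 11)(r - 5)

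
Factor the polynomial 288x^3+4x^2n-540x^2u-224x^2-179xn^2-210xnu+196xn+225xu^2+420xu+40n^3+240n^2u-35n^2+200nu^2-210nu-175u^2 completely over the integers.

Group: 9x(32x^2-28xn-60xu+5n^2+30nu+25u^2) + (8n-7)(32x^2-28xn-60xu+5n^2+30nu+25u^2); both groups contain (32x^2-28xn-60xu+5n^2+30nu+25u^2), so (9x+8n-7) is a factor with cofactor 32x^2-28xn-60xu+5n^2+30nu+25u^2.
The cofactor groups again: 32x^2-28xn-60xu+5n^2+30nu+25u^2 = 4x(8x-5n-5u) + (-n-5u)(8x-5n-5u); both groups contain (8x-5n-5u), giving (4x-n-5u)(8x-5n-5u).

(8x-5n-5u)(4x-n-5u)(9x+8n-7)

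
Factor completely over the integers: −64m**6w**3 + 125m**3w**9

Factor out m**3w**3 first: what remains is −64m**3 + 125w**6.
Recognize a difference of cubes with the parts 5w**2 and 4m.

−m**3w**3(4m − 5w**2)(16m**2 + 20mw**2 + 25w**4)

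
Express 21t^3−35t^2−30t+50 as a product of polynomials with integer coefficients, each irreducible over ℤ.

Group as (21t^3−30t) + (−35t^2+50) = 3t(7t^2−10) − 5(7t^2−10).
Both groups share the factor (7t^2−10).

(3t−5)(7t^2−10)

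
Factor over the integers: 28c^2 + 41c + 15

Need a pair with product 28·15 = 420 and sum 41: that's 20 and 21.
Split the middle term: 28c^2 + 20c + 21c + 15 = 4c(7c + 5) + 3(7c + 5).

(4c + 3)(7c + 5)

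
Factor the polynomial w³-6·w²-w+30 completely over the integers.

(w+2)·(w-3)·(w-5)

By the rational root theorem, w = 5 is a root, giving the factor (w-5) and quotient w²-w-6.
The remaining quadratic factors as (w-3)(w+2).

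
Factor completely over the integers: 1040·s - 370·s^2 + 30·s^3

Pull out the common factor 10·s, then factor the remaining trinomial.

10·s·(3·s - 13)·(s - 8)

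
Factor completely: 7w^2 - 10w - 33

Need a pair with product 7·(-33) = -231 and sum -10: that's 11 and -21.
Split the middle term: 7w^2 + 11w - 21w - 33 = w(7w + 11) - 3(7w + 11).

(7w + 11)(w - 3)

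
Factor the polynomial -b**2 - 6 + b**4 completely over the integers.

Substitute u = b**2 to get a quadratic in u, then factor.
b**2 - 3 is irreducible over ℤ (3 is not a perfect square).
b**2 + 2 is irreducible over ℤ (always positive, so no real roots).

(b**2 + 2)·(b**2 - 3)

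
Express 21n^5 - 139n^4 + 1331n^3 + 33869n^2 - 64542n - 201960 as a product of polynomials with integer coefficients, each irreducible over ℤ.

Among the possible rational roots, n = -12/7 is a root, giving the factor (7n + 12) and quotient 3n^4 - 25n^3 + 233n^2 + 4439n - 16830.
Then n = 10/3 is a root, so (3n - 10) divides it; the quotient is n^3 - 5n^2 + 61n + 1683.
Next, n = -9 is a root, so (n + 9) divides it; the quotient is n^2 - 14n + 187.
The quadratic n^2 - 14n + 187 has discriminant -552 < 0 and is irreducible over ℤ.

(3n - 10)(7n + 12)(n + 9)(n^2 - 14n + 187)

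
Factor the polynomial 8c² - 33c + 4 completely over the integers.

Need a pair with product 8·4 = 32 and sum -33: that's -1 and -32.
Split the middle term: 8c² - c - 32c + 4 = c(8c - 1) - 4(8c - 1).

(8c - 1)(c - 4)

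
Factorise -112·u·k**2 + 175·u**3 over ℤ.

Every term has a factor of 7·u. Then 25·u**2 - 16·k**2 = (5·u)² − (4·k)².

7·u·(5·u - 4·k)·(5·u + 4·k)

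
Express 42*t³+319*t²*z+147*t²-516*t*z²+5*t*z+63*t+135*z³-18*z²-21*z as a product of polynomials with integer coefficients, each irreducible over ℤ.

(14*t-15*z+7)*(3*t-z)*(t+9*z+3)

Group: t*(42*t²-59*t*z+21*t+15*z²-7*z) + (9*z+3)*(42*t²-59*t*z+21*t+15*z²-7*z); both groups contain (42*t²-59*t*z+21*t+15*z²-7*z), so (t+9*z+3) is a factor with cofactor 42*t²-59*t*z+21*t+15*z²-7*z.
The cofactor groups again: 42*t²-59*t*z+21*t+15*z²-7*z = 14*t*(3*t-z) + (-15*z+7)*(3*t-z); both groups contain (3*t-z), giving (14*t-15*z+7)*(3*t-z).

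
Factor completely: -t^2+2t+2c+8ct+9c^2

Group: 9c(c+t) + (-t+2)(c+t); both groups contain (c+t).

(9c-t+2)(c+t)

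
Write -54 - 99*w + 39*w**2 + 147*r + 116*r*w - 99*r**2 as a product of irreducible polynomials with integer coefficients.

-(11*r + 3*w - 9)*(9*r - 13*w - 6)

Group: -9*r*(11*r + 3*w - 9) + (13*w + 6)*(11*r + 3*w - 9); both groups contain (11*r + 3*w - 9).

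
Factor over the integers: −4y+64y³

Every term has a factor of 4y. Then 16y²−1 = (4y)² − (1)².

4y(4y+1)(4y−1)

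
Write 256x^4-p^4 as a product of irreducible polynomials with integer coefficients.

(4x)⁴ − (p)⁴ = ((4x)² − (p)²)((4x)² + (p)²); the first factor splits again, the second (16x^2+p^2) is irreducible.

(4x-p)(4x+p)(16x^2+p^2)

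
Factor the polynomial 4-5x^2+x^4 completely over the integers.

(x+1)(x+2)(x-1)(x-2)

Substitute u = x^2 to get a quadratic in u, then factor.
x^2-4 is a difference of squares.
x^2-1 is a difference of squares.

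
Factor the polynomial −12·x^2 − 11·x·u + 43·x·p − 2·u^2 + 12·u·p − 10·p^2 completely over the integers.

Group: −4·x·(3·x + 2·u − 10·p) + (−u + p)·(3·x + 2·u − 10·p); both groups contain (3·x + 2·u − 10·p).

−(3·x + 2·u − 10·p)·(4·x + u − p)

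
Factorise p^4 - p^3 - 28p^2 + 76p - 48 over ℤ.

Among the possible rational roots, p = 4 is a root, giving the factor (p - 4) and quotient p^3 + 3p^2 - 16p + 12.
Then p = 2 is a root, so (p - 2) divides it; the quotient is p^2 + 5p - 6.
The remaining quadratic factors as (p + 6)(p - 1).

(p + 6)(p - 1)(p - 2)(p - 4)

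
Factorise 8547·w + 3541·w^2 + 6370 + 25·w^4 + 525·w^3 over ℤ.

By the rational root theorem, w = −13/5 is a root, giving the factor (5·w + 13) and quotient 5·w^3 + 92·w^2 + 469·w + 490.
Continuing, w = −7 is a root, giving the factor (w + 7) and quotient 5·w^2 + 57·w + 70.
The remaining quadratic factors as (w + 10)(5·w + 7).

(5·w + 13)·(5·w + 7)·(w + 10)·(w + 7)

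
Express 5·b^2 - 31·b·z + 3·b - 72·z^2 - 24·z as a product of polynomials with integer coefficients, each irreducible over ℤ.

(5·b + 9·z + 3)·(b - 8·z)

Group: b·(5·b + 9·z + 3) - 8·z·(5·b + 9·z + 3); both groups contain (5·b + 9·z + 3).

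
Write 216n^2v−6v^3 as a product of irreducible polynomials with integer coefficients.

Factor out 6v, leaving 36n^2−v^2, which is a difference of two squares.

6v(6n+v)(6n−v)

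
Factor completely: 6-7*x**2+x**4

(x+1)*(x-1)*(x**2-6)

Substitute u = x**2 to get a quadratic in u, then factor.
x**2-1 is a difference of squares.
x**2-6 is irreducible over ℤ (6 is not a perfect square).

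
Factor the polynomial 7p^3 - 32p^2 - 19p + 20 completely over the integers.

Testing divisors of the constant over divisors of the leading coefficient, p = -1 is a root, giving the factor (p + 1) and quotient 7p^2 - 39p + 20.
The remaining quadratic factors as (p - 5)(7p - 4).

(7p - 4)(p + 1)(p - 5)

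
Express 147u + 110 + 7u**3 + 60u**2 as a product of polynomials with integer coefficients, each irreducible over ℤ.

(7u + 11)(u + 2)(u + 5)

By the rational root theorem, u = -2 is a root, giving the factor (u + 2) and quotient 7u**2 + 46u + 55.
The remaining quadratic factors as (7u + 11)(u + 5).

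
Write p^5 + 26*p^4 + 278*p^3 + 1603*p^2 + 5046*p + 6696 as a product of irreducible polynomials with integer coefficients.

(p + 4)*(p + 6)*(p + 9)*(p^2 + 7*p + 31)

Among the possible rational roots, p = -6 is a root, giving the factor (p + 6) and quotient p^4 + 20*p^3 + 158*p^2 + 655*p + 1116.
Continuing, p = -4 is a root, giving the factor (p + 4) and quotient p^3 + 16*p^2 + 94*p + 279.
Next, p = -9 is a root, so (p + 9) is a factor; dividing leaves p^2 + 7*p + 31.
The quadratic p^2 + 7*p + 31 has discriminant -75 < 0 and is irreducible over ℤ.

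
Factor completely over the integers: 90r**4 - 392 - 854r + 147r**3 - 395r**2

By the rational root theorem, r = -4/5 is a root, giving the factor (5r + 4) and quotient 18r**3 + 15r**2 - 91r - 98.
Continuing, r = 7/3 is a root, so (3r - 7) divides it; the quotient is 6r**2 + 19r + 14.
The remaining quadratic factors as (r + 2)(6r + 7).

(3r - 7)(5r + 4)(6r + 7)(r + 2)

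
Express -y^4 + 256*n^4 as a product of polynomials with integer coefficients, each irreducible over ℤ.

(4*n + y)*(4*n - y)*(16*n^2 + y^2)

(4*n)⁴ − (y)⁴ = ((4*n)² − (y)²)((4*n)² + (y)²); the first factor splits again, the second (16*n^2 + y^2) is irreducible.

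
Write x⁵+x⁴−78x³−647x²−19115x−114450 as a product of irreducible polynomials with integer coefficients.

Among the possible rational roots, x = 15 is a root, so (x−15) divides it; the quotient is x⁴+16x³+162x²+1783x+7630.
Next, x = −7 is a root, so (x+7) is a factor; dividing leaves x³+9x²+99x+1090.
Next, x = −10 is a root, giving the factor (x+10) and quotient x²−x+109.
The quadratic x²−x+109 has discriminant −435 < 0 and is irreducible over ℤ.

(x+10)(x+7)(x−15)(x²−x+109)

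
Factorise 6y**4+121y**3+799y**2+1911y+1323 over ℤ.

Testing divisors of the constant over divisors of the leading coefficient, y = -7/6 is a root, giving the factor (6y+7) and quotient y**3+19y**2+111y+189.
Next, y = -3 is a root, so (y+3) divides it; the quotient is y**2+16y+63.
The remaining quadratic factors as (y+9)(y+7).

(6y+7)(y+3)(y+7)(y+9)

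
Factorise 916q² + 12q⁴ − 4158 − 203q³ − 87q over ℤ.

(3q − 11)(4q + 7)(q − 6)(q − 9)

By the rational root theorem, q = 6 is a root, so (q − 6) is a factor; dividing leaves 12q³ − 131q² + 130q + 693.
Continuing, q = 9 is a root, so (q − 9) is a factor; dividing leaves 12q² − 23q − 77.
The remaining quadratic factors as (4q + 7)(3q − 11).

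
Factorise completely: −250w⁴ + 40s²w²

Every term has a factor of 10w². Then 4s² − 25w² = (2s)² − (5w)².

10w²(2s + 5w)(2s − 5w)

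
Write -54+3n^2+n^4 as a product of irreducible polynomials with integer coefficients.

Substitute u = n^2 to get a quadratic in u, then factor.
n^2+9 is irreducible over ℤ (sum of squares).
n^2-6 is irreducible over ℤ (6 is not a perfect square).

(n^2+9)(n^2-6)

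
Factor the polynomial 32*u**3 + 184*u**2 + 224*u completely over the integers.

8*u*(4*u + 7)*(u + 4)

Pull out the common factor 8*u, then factor the remaining trinomial.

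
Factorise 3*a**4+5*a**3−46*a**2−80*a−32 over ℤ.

Testing divisors of the constant over divisors of the leading coefficient, a = −1 is a root, so (a+1) is a factor; dividing leaves 3*a**3+2*a**2−48*a−32.
Then a = 4 is a root, so (a−4) divides it; the quotient is 3*a**2+14*a+8.
The remaining quadratic factors as (a+4)(3*a+2).

(3*a+2)*(a+1)*(a+4)*(a−4)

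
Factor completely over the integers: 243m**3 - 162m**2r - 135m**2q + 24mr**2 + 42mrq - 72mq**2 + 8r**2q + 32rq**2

(3m + q)(9m - 4r)(9m - 2r - 8q)

Group: 3m(81m**2 - 54mr - 72mq + 8r**2 + 32rq) + q(81m**2 - 54mr - 72mq + 8r**2 + 32rq); both groups contain (81m**2 - 54mr - 72mq + 8r**2 + 32rq), so (3m + q) is a factor with cofactor 81m**2 - 54mr - 72mq + 8r**2 + 32rq.
The cofactor groups again: 81m**2 - 54mr - 72mq + 8r**2 + 32rq = 9m(9m - 2r - 8q) - 4r(9m - 2r - 8q); both groups contain (9m - 2r - 8q), giving (9m - 4r)(9m - 2r - 8q).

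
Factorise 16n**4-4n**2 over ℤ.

Every term has a factor of 4n**2; factoring it out leaves 4n**2-1.
Recognize a difference of squares with the parts 2n and 1.

4n**2(2n+1)(2n-1)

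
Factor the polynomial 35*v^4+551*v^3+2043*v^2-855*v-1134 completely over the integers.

(5*v+3)*(7*v-6)*(v+7)*(v+9)

By the rational root theorem, v = -7 is a root, so (v+7) divides it; the quotient is 35*v^3+306*v^2-99*v-162.
Next, v = 6/7 is a root, so (7*v-6) is a factor; dividing leaves 5*v^2+48*v+27.
The remaining quadratic factors as (v+9)(5*v+3).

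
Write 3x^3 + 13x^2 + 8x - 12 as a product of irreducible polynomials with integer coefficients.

Among the possible rational roots, x = -2 is a root, giving the factor (x + 2) and quotient 3x^2 + 7x - 6.
The remaining quadratic factors as (x + 3)(3x - 2).

(3x - 2)(x + 2)(x + 3)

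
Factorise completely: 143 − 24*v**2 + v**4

(v**2 − 11)*(v**2 − 13)

Substitute u = v**2 to get a quadratic in u, then factor.
v**2 − 13 is irreducible over ℤ (13 is not a perfect square).
v**2 − 11 is irreducible over ℤ (11 is not a perfect square).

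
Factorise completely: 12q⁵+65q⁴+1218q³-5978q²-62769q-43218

Among the possible rational roots, q = -14/3 is a root, so (3q+14) divides it; the quotient is 4q⁴+3q³+392q²-3822q-3087.
Then q = 7 is a root, so (q-7) is a factor; dividing leaves 4q³+31q²+609q+441.
Then q = -3/4 is a root, so (4q+3) is a factor; dividing leaves q²+7q+147.
The quadratic q²+7q+147 has discriminant -539 < 0 and is irreducible over ℤ.

(3q+14)(4q+3)(q-7)(q²+7q+147)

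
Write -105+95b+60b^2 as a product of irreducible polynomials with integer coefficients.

5(3b+7)(4b-3)

Pull out the common factor 5, then factor the remaining trinomial.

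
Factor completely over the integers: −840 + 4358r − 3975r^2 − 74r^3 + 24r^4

By the rational root theorem, r = −12 is a root, so (r + 12) divides it; the quotient is 24r^3 − 362r^2 + 369r − 70.
Next, r = 5/6 is a root, so (6r − 5) is a factor; dividing leaves 4r^2 − 57r + 14.
The remaining quadratic factors as (r − 14)(4r − 1).

(4r − 1)(6r − 5)(r + 12)(r − 14)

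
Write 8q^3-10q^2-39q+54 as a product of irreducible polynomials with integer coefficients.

Trying the rational-root candidates, q = -9/4 is a root, so (4q+9) divides it; the quotient is 2q^2-7q+6.
The remaining quadratic factors as (2q-3)(q-2).

(2q-3)(4q+9)(q-2)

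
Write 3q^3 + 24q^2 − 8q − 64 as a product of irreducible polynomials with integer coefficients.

(q + 8)(3q^2 − 8)

Group as (3q^3 − 8q) + (24q^2 − 64) = q(3q^2 − 8) + 8(3q^2 − 8).
Both groups share the factor (3q^2 − 8).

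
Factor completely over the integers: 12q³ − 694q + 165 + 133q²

Among the possible rational roots, q = 11/3 is a root, giving the factor (3q − 11) and quotient 4q² + 59q − 15.
The remaining quadratic factors as (q + 15)(4q − 1).

(3q − 11)(4q − 1)(q + 15)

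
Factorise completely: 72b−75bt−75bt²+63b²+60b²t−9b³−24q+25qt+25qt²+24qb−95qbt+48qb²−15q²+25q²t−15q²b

Group: 3b(−5q²+16qb−5qt−8q−3b²+15bt+24b) + (−5t+3)(−5q²+16qb−5qt−8q−3b²+15bt+24b); both groups contain (−5q²+16qb−5qt−8q−3b²+15bt+24b), so (3b−5t+3) is a factor with cofactor −5q²+16qb−5qt−8q−3b²+15bt+24b.
The cofactor groups again: −5q²+16qb−5qt−8q−3b²+15bt+24b = −q(5q−b+5t+8) + 3b(5q−b+5t+8); both groups contain (5q−b+5t+8), giving −(q−3b)(5q−b+5t+8).

−(q−3b)(5q−b+5t+8)(3b−5t+3)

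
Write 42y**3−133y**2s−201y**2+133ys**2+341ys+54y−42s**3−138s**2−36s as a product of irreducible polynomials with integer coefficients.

(3y−2s)(2y−3s−9)(7y−7s−2)

Group: 7y(6y**2−13ys−27y+6s**2+18s) + (−7s−2)(6y**2−13ys−27y+6s**2+18s); both groups contain (6y**2−13ys−27y+6s**2+18s), so (7y−7s−2) is a factor with cofactor 6y**2−13ys−27y+6s**2+18s.
The cofactor groups again: 6y**2−13ys−27y+6s**2+18s = 2y(3y−2s) + (−3s−9)(3y−2s); both groups contain (3y−2s), giving (2y−3s−9)(3y−2s).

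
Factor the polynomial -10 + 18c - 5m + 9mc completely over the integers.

(9c - 5)(m + 2)

Group as (9mc - 5m) + (18c - 10) = m(9c - 5) + 2(9c - 5).
Both groups share the factor (9c - 5).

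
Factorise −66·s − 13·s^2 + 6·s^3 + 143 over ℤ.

Group as (6·s^3 − 66·s) + (−13·s^2 + 143) = 6·s·(s^2 − 11) − 13·(s^2 − 11).
Both groups share the factor (s^2 − 11).

(6·s − 13)·(s^2 − 11)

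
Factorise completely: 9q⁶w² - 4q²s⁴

Pull out the common factor q², leaving 9q⁴w² - 4s⁴.
Recognize a difference of squares with the parts 3q²w and 2s².

q²(3q²w + 2s²)(3q²w - 2s²)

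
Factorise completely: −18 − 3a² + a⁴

(a² + 3)(a² − 6)

Substitute u = a² to get a quadratic in u, then factor.
a² + 3 is irreducible over ℤ (always positive, so no real roots).
a² − 6 is irreducible over ℤ (6 is not a perfect square).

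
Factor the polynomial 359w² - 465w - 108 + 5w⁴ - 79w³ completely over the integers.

(5w + 1)(w - 3)(w - 4)(w - 9)

By the rational root theorem, w = 3 is a root, giving the factor (w - 3) and quotient 5w³ - 64w² + 167w + 36.
Next, w = 4 is a root, so (w - 4) divides it; the quotient is 5w² - 44w - 9.
The remaining quadratic factors as (w - 9)(5w + 1).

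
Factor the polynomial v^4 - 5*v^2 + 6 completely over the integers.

Substitute u = v^2 to get a quadratic in u, then factor.
v^2 - 2 is irreducible over ℤ (2 is not a perfect square).
v^2 - 3 is irreducible over ℤ (3 is not a perfect square).

(v^2 - 2)*(v^2 - 3)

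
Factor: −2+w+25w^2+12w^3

Trying the rational-root candidates, w = −2 is a root, so (w+2) is a factor; dividing leaves 12w^2+w−1.
The remaining quadratic factors as (4w−1)(3w+1).

(3w+1)(4w−1)(w+2)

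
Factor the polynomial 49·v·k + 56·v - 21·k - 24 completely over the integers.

(7·k + 8)·(7·v - 3)

Group as (49·v·k + 56·v) + (-21·k - 24) = 7·v·(7·k + 8) - 3·(7·k + 8).
Both groups share the factor (7·k + 8).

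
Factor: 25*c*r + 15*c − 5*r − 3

Group as (25*c*r + 15*c) + (−5*r − 3) = 5*c*(5*r + 3) − (5*r + 3).
Both groups share the factor (5*r + 3).

(5*c − 1)*(5*r + 3)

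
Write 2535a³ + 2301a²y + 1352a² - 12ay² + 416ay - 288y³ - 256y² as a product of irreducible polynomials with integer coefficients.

Group: 15a(169a² + 52ay - 32y²) + (9y + 8)(169a² + 52ay - 32y²); both groups contain (169a² + 52ay - 32y²), so (15a + 9y + 8) is a factor with cofactor 169a² + 52ay - 32y².
The cofactor groups again: 169a² + 52ay - 32y² = 13a(13a + 8y) - 4y(13a + 8y); both groups contain (13a + 8y), giving (13a - 4y)(13a + 8y).

(13a + 8y)(13a - 4y)(15a + 9y + 8)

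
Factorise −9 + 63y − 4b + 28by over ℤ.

Group as (28by − 4b) + (63y − 9) = 4b(7y − 1) + 9(7y − 1).
Both groups share the factor (7y − 1).

(4b + 9)(7y − 1)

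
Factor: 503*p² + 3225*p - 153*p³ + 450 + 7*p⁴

By the rational root theorem, p = -1/7 is a root, so (7*p + 1) is a factor; dividing leaves p³ - 22*p² + 75*p + 450.
Continuing, p = 10 is a root, giving the factor (p - 10) and quotient p² - 12*p - 45.
The remaining quadratic factors as (p + 3)(p - 15).

(7*p + 1)*(p + 3)*(p - 10)*(p - 15)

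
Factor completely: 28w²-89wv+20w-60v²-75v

Group: 7w(4w-15v) + (4v+5)(4w-15v); both groups contain (4w-15v).

(4w-15v)(7w+4v+5)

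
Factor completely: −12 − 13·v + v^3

Trying the rational-root candidates, v = 4 is a root, so (v − 4) is a factor; dividing leaves v^2 + 4·v + 3.
The remaining quadratic factors as (v + 1)(v + 3).

(v + 1)·(v + 3)·(v − 4)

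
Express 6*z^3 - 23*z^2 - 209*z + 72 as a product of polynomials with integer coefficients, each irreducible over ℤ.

By the rational root theorem, z = 8 is a root, so (z - 8) is a factor; dividing leaves 6*z^2 + 25*z - 9.
The remaining quadratic factors as (2*z + 9)(3*z - 1).

(2*z + 9)*(3*z - 1)*(z - 8)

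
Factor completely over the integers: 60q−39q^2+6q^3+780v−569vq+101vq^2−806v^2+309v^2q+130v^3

(v+2q−5)(10v+3q−12)(13v+q)

Group: 10v(13v^2+27vq−65v+2q^2−5q) + (3q−12)(13v^2+27vq−65v+2q^2−5q); both groups contain (13v^2+27vq−65v+2q^2−5q), so (10v+3q−12) is a factor with cofactor 13v^2+27vq−65v+2q^2−5q.
The cofactor groups again: 13v^2+27vq−65v+2q^2−5q = v(13v+q) + (2q−5)(13v+q); both groups contain (13v+q), giving (v+2q−5)(13v+q).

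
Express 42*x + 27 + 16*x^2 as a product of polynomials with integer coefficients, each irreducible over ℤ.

(2*x + 3)*(8*x + 9)

Need a pair with product 16·27 = 432 and sum 42: that's 24 and 18.
Split the middle term: 16*x^2 + 24*x + 18*x + 27 = 8*x*(2*x + 3) + 9*(2*x + 3).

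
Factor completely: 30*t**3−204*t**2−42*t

Pull out the common factor 6*t, then factor the remaining trinomial.

6*t*(5*t+1)*(t−7)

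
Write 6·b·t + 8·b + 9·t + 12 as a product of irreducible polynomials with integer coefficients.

(2·b + 3)·(3·t + 4)

Group as (6·b·t + 8·b) + (9·t + 12) = 2·b·(3·t + 4) + 3·(3·t + 4).
Both groups share the factor (3·t + 4).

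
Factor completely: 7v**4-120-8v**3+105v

Group as (7v**4+105v) + (-8v**3-120) = 7v(v**3+15) - 8(v**3+15).
Both groups share the factor (v**3+15).

(7v-8)(v**3+15)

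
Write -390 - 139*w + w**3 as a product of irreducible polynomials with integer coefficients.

(w + 10)*(w + 3)*(w - 13)

Among the possible rational roots, w = -10 is a root, giving the factor (w + 10) and quotient w**2 - 10*w - 39.
The remaining quadratic factors as (w + 3)(w - 13).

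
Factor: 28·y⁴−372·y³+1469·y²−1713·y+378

Among the possible rational roots, y = 2/7 is a root, giving the factor (7·y−2) and quotient 4·y³−52·y²+195·y−189.
Then y = 9/2 is a root, giving the factor (2·y−9) and quotient 2·y²−17·y+21.
The remaining quadratic factors as (y−7)(2·y−3).

(2·y−3)·(2·y−9)·(7·y−2)·(y−7)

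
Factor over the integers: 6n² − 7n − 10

(6n + 5)(n − 2)

Need a pair with product 6·(−10) = −60 and sum −7: that's −12 and 5.
Split the middle term: 6n² − 12n + 5n − 10 = 6n(n − 2) + 5(n − 2).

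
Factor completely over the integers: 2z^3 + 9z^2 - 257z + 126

(2z - 1)(z + 14)(z - 9)

Among the possible rational roots, z = 1/2 is a root, so (2z - 1) is a factor; dividing leaves z^2 + 5z - 126.
The remaining quadratic factors as (z - 9)(z + 14).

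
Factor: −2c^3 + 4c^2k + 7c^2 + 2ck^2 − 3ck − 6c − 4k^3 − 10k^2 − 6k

Group: c(−2c^2 + 6ck + 7c − 4k^2 − 10k − 6) + k(−2c^2 + 6ck + 7c − 4k^2 − 10k − 6); both groups contain (−2c^2 + 6ck + 7c − 4k^2 − 10k − 6), so (c + k) is a factor with cofactor −2c^2 + 6ck + 7c − 4k^2 − 10k − 6.
The cofactor groups again: −2c^2 + 6ck + 7c − 4k^2 − 10k − 6 = −2c(c − 2k − 2) + (2k + 3)(c − 2k − 2); both groups contain (c − 2k − 2), giving −(2c − 2k − 3)(c − 2k − 2).

−(2c − 2k − 3)(c + k)(c − 2k − 2)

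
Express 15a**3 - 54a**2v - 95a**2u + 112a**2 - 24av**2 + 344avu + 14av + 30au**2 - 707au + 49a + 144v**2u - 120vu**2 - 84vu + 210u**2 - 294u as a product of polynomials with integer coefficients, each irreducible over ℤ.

Group: a(15a**2 - 54av - 5au + 112a - 24v**2 + 20vu + 14v - 35u + 49) - 6u(15a**2 - 54av - 5au + 112a - 24v**2 + 20vu + 14v - 35u + 49); both groups contain (15a**2 - 54av - 5au + 112a - 24v**2 + 20vu + 14v - 35u + 49), so (a - 6u) is a factor with cofactor 15a**2 - 54av - 5au + 112a - 24v**2 + 20vu + 14v - 35u + 49.
The cofactor groups again: 15a**2 - 54av - 5au + 112a - 24v**2 + 20vu + 14v - 35u + 49 = 15a(a - 4v + 7) + (6v - 5u + 7)(a - 4v + 7); both groups contain (a - 4v + 7), giving (15a + 6v - 5u + 7)(a - 4v + 7).

(15a + 6v - 5u + 7)(a - 4v + 7)(a - 6u)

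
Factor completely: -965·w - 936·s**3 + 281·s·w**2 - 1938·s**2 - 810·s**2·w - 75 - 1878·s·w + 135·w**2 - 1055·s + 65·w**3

Group: 6·s·(-156·s**2 - 109·s·w - 193·s + 65·w**2 - 190·w - 15) + (w + 5)·(-156·s**2 - 109·s·w - 193·s + 65·w**2 - 190·w - 15); both groups contain (-156·s**2 - 109·s·w - 193·s + 65·w**2 - 190·w - 15), so (6·s + w + 5) is a factor with cofactor -156·s**2 - 109·s·w - 193·s + 65·w**2 - 190·w - 15.
The cofactor groups again: -156·s**2 - 109·s·w - 193·s + 65·w**2 - 190·w - 15 = -12·s·(13·s - 5·w + 15) + (-13·w - 1)·(13·s - 5·w + 15); both groups contain (13·s - 5·w + 15), giving -(12·s + 13·w + 1)·(13·s - 5·w + 15).

-(12·s + 13·w + 1)·(13·s - 5·w + 15)·(6·s + w + 5)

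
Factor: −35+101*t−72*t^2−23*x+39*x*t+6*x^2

(6*x−9*t+7)*(x+8*t−5)

Group: x*(6*x−9*t+7) + (8*t−5)*(6*x−9*t+7); both groups contain (6*x−9*t+7).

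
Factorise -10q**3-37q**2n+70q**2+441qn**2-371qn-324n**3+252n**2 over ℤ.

Group: q(-10q**2+53qn-36n**2) + (9n-7)(-10q**2+53qn-36n**2); both groups contain (-10q**2+53qn-36n**2), so (q+9n-7) is a factor with cofactor -10q**2+53qn-36n**2.
The cofactor groups again: -10q**2+53qn-36n**2 = -5q(2q-9n) + 4n(2q-9n); both groups contain (2q-9n), giving -(5q-4n)(2q-9n).

-(5q-4n)(2q-9n)(q+9n-7)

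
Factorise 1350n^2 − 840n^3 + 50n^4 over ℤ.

Pull out the common factor 10n^2, then factor the remaining trinomial.

10n^2(5n − 9)(n − 15)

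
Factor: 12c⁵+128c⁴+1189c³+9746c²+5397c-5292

(2c-1)(6c+7)(c+9)(c²+c+84)

Testing divisors of the constant over divisors of the leading coefficient, c = -7/6 is a root, so (6c+7) is a factor; dividing leaves 2c⁴+19c³+176c²+1419c-756.
Then c = -9 is a root, so (c+9) divides it; the quotient is 2c³+c²+167c-84.
Then c = 1/2 is a root, so (2c-1) is a factor; dividing leaves c²+c+84.
The quadratic c²+c+84 has discriminant -335 < 0 and is irreducible over ℤ.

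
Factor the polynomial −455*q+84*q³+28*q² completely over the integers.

7*q*(2*q+5)*(6*q−13)

Pull out the common factor 7*q, then factor the remaining trinomial.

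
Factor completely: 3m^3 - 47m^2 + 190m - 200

(3m - 5)(m - 10)(m - 4)

Trying the rational-root candidates, m = 4 is a root, so (m - 4) divides it; the quotient is 3m^2 - 35m + 50.
The remaining quadratic factors as (m - 10)(3m - 5).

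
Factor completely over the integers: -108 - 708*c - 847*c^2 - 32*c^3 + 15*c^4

(3*c + 2)*(5*c + 1)*(c + 6)*(c - 9)

Trying the rational-root candidates, c = -2/3 is a root, so (3*c + 2) is a factor; dividing leaves 5*c^3 - 14*c^2 - 273*c - 54.
Then c = -6 is a root, giving the factor (c + 6) and quotient 5*c^2 - 44*c - 9.
The remaining quadratic factors as (c - 9)(5*c + 1).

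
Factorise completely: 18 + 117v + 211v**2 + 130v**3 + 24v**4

(2v + 3)(3v + 2)(4v + 1)(v + 3)

Testing divisors of the constant over divisors of the leading coefficient, v = −3/2 is a root, giving the factor (2v + 3) and quotient 12v**3 + 47v**2 + 35v + 6.
Continuing, v = −1/4 is a root, so (4v + 1) divides it; the quotient is 3v**2 + 11v + 6.
The remaining quadratic factors as (v + 3)(3v + 2).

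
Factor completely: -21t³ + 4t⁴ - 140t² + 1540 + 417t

By the rational root theorem, t = 5 is a root, so (t - 5) is a factor; dividing leaves 4t³ - t² - 145t - 308.
Then t = 7 is a root, so (t - 7) divides it; the quotient is 4t² + 27t + 44.
The remaining quadratic factors as (t + 4)(4t + 11).

(4t + 11)(t + 4)(t - 5)(t - 7)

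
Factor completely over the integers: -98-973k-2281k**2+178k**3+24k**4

Among the possible rational roots, k = -14 is a root, so (k+14) divides it; the quotient is 24k**3-158k**2-69k-7.
Next, k = -1/4 is a root, so (4k+1) is a factor; dividing leaves 6k**2-41k-7.
The remaining quadratic factors as (6k+1)(k-7).

(4k+1)(6k+1)(k+14)(k-7)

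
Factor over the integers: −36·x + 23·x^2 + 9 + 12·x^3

(3·x − 1)·(4·x − 3)·(x + 3)

Among the possible rational roots, x = 1/3 is a root, so (3·x − 1) is a factor; dividing leaves 4·x^2 + 9·x − 9.
The remaining quadratic factors as (4·x − 3)(x + 3).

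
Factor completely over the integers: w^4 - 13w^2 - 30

(w^2 + 2)(w^2 - 15)

Substitute u = w^2 to get a quadratic in u, then factor.
w^2 + 2 is irreducible over ℤ (always positive, so no real roots).
w^2 - 15 is irreducible over ℤ (15 is not a perfect square).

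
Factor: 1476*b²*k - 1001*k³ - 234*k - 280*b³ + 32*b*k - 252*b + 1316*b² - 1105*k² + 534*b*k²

-(10*b - 7*k - 2)*(14*b + 13*k)*(2*b - 11*k - 9)

Group: 10*b*(-28*b² + 128*b*k + 126*b + 143*k² + 117*k) + (-7*k - 2)*(-28*b² + 128*b*k + 126*b + 143*k² + 117*k); both groups contain (-28*b² + 128*b*k + 126*b + 143*k² + 117*k), so (10*b - 7*k - 2) is a factor with cofactor -28*b² + 128*b*k + 126*b + 143*k² + 117*k.
The cofactor groups again: -28*b² + 128*b*k + 126*b + 143*k² + 117*k = -2*b*(14*b + 13*k) + (11*k + 9)*(14*b + 13*k); both groups contain (14*b + 13*k), giving -(2*b - 11*k - 9)*(14*b + 13*k).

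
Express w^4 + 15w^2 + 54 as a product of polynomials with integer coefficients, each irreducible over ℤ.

Substitute u = w^2 to get a quadratic in u, then factor.
w^2 + 9 is irreducible over ℤ (sum of squares).
w^2 + 6 is irreducible over ℤ (always positive, so no real roots).

(w^2 + 6)(w^2 + 9)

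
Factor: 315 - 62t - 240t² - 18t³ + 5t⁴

Testing divisors of the constant over divisors of the leading coefficient, t = 9 is a root, so (t - 9) is a factor; dividing leaves 5t³ + 27t² + 3t - 35.
Next, t = -5 is a root, so (t + 5) is a factor; dividing leaves 5t² + 2t - 7.
The remaining quadratic factors as (5t + 7)(t - 1).

(5t + 7)(t + 5)(t - 1)(t - 9)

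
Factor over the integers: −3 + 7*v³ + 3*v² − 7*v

Group as (7*v³ − 7*v) + (3*v² − 3) = 7*v*(v² − 1) + 3*(v² − 1).
Both groups share the factor (v² − 1).

(7*v + 3)*(v + 1)*(v − 1)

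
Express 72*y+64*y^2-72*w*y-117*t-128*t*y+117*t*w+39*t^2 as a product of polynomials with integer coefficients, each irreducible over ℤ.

(13*t-8*y)*(3*t+9*w-8*y-9)

Group: 13*t*(3*t+9*w-8*y-9) - 8*y*(3*t+9*w-8*y-9); both groups contain (3*t+9*w-8*y-9).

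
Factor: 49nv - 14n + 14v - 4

(7n + 2)(7v - 2)

Group as (49nv - 14n) + (14v - 4) = 7n(7v - 2) + 2(7v - 2).
Both groups share the factor (7v - 2).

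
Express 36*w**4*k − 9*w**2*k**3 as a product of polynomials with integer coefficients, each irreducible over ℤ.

9*k*w**2*(2*w − k)*(2*w + k)

Pull out the common factor 9*w**2*k; 4*w**2 − k**2 is a difference of squares.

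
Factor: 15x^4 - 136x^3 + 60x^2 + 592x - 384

Trying the rational-root candidates, x = 12/5 is a root, so (5x - 12) divides it; the quotient is 3x^3 - 20x^2 - 36x + 32.
Next, x = -2 is a root, so (x + 2) divides it; the quotient is 3x^2 - 26x + 16.
The remaining quadratic factors as (x - 8)(3x - 2).

(3x - 2)(5x - 12)(x + 2)(x - 8)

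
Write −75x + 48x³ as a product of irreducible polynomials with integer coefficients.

3x(4x + 5)(4x − 5)

Factor out 3x, leaving 16x² − 25, which is a difference of two squares.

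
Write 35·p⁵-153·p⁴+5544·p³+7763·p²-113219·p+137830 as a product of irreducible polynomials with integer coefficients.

(5·p-14)·(7·p-11)·(p+5)·(p²-5·p+179)

Among the possible rational roots, p = 11/7 is a root, so (7·p-11) divides it; the quotient is 5·p⁴-14·p³+770·p²+2319·p-12530.
Next, p = 14/5 is a root, so (5·p-14) is a factor; dividing leaves p³+154·p+895.
Continuing, p = -5 is a root, so (p+5) divides it; the quotient is p²-5·p+179.
The quadratic p²-5·p+179 has discriminant -691 < 0 and is irreducible over ℤ.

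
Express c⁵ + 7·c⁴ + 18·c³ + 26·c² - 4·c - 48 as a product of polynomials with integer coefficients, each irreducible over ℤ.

(c + 2)·(c + 4)·(c - 1)·(c² + 2·c + 6)

Trying the rational-root candidates, c = 1 is a root, so (c - 1) divides it; the quotient is c⁴ + 8·c³ + 26·c² + 52·c + 48.
Next, c = -2 is a root, so (c + 2) divides it; the quotient is c³ + 6·c² + 14·c + 24.
Continuing, c = -4 is a root, so (c + 4) divides it; the quotient is c² + 2·c + 6.
The quadratic c² + 2·c + 6 has discriminant -20 < 0 and is irreducible over ℤ.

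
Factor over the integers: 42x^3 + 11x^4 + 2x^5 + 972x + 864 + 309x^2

(2x + 3)(x + 3)(x + 4)(x^2 - 3x + 24)

Trying the rational-root candidates, x = -4 is a root, giving the factor (x + 4) and quotient 2x^4 + 3x^3 + 30x^2 + 189x + 216.
Continuing, x = -3 is a root, so (x + 3) divides it; the quotient is 2x^3 - 3x^2 + 39x + 72.
Next, x = -3/2 is a root, so (2x + 3) is a factor; dividing leaves x^2 - 3x + 24.
The quadratic x^2 - 3x + 24 has discriminant -87 < 0 and is irreducible over ℤ.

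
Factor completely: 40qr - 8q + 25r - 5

Group as (40qr - 8q) + (25r - 5) = 8q(5r - 1) + 5(5r - 1).
Both groups share the factor (5r - 1).

(5r - 1)(8q + 5)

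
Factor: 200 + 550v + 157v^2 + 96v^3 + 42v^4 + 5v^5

Among the possible rational roots, v = -4 is a root, so (v + 4) is a factor; dividing leaves 5v^4 + 22v^3 + 8v^2 + 125v + 50.
Next, v = -5 is a root, giving the factor (v + 5) and quotient 5v^3 - 3v^2 + 23v + 10.
Next, v = -2/5 is a root, so (5v + 2) divides it; the quotient is v^2 - v + 5.
The quadratic v^2 - v + 5 has discriminant -19 < 0 and is irreducible over ℤ.

(5v + 2)(v + 4)(v + 5)(v^2 - v + 5)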